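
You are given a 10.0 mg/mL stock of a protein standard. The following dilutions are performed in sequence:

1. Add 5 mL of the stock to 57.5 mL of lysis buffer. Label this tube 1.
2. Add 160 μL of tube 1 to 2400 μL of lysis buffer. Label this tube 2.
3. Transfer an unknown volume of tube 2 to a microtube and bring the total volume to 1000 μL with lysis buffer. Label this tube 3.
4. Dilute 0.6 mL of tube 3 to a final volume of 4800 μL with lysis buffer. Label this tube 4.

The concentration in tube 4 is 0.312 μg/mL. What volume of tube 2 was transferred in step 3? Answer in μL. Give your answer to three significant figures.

Step 1: 5 mL + 57.5 mL = 62.5 mL total → factor 62.5/5 = 12.5
Step 2: 160 μL + 2400 μL = 2560 μL total → factor 2560/160 = 16
Step 3: v brought to 1000 μL → factor = 1000 μL/v
Step 4: 0.6 mL brought to 4800 μL → factor 4.8/0.6 = 8
Product of known-step factors = 1600
Overall factor = 10.0 mg/mL / (0.312 μg/mL) = 32051
Step-3 factor = 32051 / 1600 = 20.032
v = 1000 μL / 20.032 = 49.9 μL

49.9 μL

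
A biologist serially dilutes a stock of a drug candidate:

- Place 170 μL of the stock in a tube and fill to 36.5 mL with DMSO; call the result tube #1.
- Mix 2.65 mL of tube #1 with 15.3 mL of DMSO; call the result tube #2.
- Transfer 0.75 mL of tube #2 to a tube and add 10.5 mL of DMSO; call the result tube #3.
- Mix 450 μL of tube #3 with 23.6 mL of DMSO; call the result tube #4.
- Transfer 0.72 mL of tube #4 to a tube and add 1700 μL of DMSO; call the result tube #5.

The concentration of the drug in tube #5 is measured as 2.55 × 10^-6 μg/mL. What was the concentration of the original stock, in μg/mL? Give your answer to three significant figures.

9.99 μg/mL

Step 1: 170 μL brought to 36.5 mL → factor 36500/170 = 214.71
Step 2: 2.65 mL + 15.3 mL = 17.95 mL total → factor 17.95/2.65 = 6.7736
Step 3: 0.75 mL + 10.5 mL = 11.25 mL total → factor 11.25/0.75 = 15
Step 4: 450 μL + 23.6 mL = 24050 μL total → factor 24050/450 = 53.444
Step 5: 0.72 mL + 1700 μL = 2.42 mL total → factor 2.42/0.72 = 3.3611
Overall dilution factor = 214.71 × 6.7736 × 15 × 53.444 × 3.3611 = 3.9187 × 10^6
Stock = 2.55 × 10^-6 μg/mL × 3.9187 × 10^6 = 9.99 μg/mL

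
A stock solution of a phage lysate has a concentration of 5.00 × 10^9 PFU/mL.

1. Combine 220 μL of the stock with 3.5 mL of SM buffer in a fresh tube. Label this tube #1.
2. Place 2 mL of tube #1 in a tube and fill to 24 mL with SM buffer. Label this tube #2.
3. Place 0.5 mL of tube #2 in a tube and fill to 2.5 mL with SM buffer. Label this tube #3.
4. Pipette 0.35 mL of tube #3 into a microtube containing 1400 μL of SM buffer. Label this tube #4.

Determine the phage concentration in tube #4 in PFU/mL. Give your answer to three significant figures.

Step 1: 220 μL + 3.5 mL = 3720 μL total → factor 3720/220 = 16.909
Step 2: 2 mL brought to 24 mL → factor 24/2 = 12
Step 3: 0.5 mL brought to 2.5 mL → factor 2.5/0.5 = 5
Step 4: 0.35 mL + 1400 μL = 1.75 mL total → factor 1.75/0.35 = 5
Overall dilution factor = 16.909 × 12 × 5 × 5 = 5072.7
Final = 5.00 × 10^9 PFU/mL / 5072.7 = 9.86 × 10^5 PFU/mL

9.86 × 10^5 PFU/mL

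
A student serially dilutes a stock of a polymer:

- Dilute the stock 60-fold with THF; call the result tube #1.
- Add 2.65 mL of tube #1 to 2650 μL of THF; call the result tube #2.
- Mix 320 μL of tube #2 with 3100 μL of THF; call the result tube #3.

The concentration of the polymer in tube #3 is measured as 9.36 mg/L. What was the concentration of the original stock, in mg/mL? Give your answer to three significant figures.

Step 1: 60-fold → factor 60
Step 2: 2.65 mL + 2650 μL = 5.3 mL total → factor 5.3/2.65 = 2
Step 3: 320 μL + 3100 μL = 3420 μL total → factor 3420/320 = 10.688
Overall dilution factor = 60 × 2 × 10.688 = 1282.5
Stock = 9.36 mg/L × 1282.5 = 1.200 × 10^4 mg/L = 12.0 mg/mL

12.0 mg/mL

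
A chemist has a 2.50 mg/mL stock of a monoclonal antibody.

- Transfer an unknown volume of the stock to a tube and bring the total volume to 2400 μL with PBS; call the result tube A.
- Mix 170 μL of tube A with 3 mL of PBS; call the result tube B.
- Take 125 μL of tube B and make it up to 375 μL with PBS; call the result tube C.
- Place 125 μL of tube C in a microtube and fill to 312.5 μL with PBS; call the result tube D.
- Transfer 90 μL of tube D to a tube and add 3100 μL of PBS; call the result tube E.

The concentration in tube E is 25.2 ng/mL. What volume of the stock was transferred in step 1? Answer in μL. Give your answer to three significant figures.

Step 1: v brought to 2400 μL → factor = 2400 μL/v
Step 2: 170 μL + 3 mL = 3170 μL total → factor 3170/170 = 18.647
Step 3: 125 μL brought to 375 μL → factor 375/125 = 3
Step 4: 125 μL brought to 312.5 μL → factor 312.5/125 = 2.5
Step 5: 90 μL + 3100 μL = 3190 μL total → factor 3190/90 = 35.444
Product of known-step factors = 4957
Overall factor = 2.50 mg/mL / (25.2 ng/mL) = 99206
Step-1 factor = 99206 / 4957 = 20.013
v = 2400 μL / 20.013 = 120 μL

120 μL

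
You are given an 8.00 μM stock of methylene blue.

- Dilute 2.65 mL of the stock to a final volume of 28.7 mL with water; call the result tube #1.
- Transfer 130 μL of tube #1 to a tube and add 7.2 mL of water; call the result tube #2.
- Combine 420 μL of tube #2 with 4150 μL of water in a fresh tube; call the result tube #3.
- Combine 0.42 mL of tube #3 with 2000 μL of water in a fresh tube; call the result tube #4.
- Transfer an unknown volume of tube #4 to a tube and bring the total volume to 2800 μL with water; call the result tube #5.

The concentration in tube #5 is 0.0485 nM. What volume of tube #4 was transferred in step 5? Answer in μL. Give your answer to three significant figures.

650 μL

Step 1: 2.65 mL brought to 28.7 mL → factor 28.7/2.65 = 10.83
Step 2: 130 μL + 7.2 mL = 7330 μL total → factor 7330/130 = 56.385
Step 3: 420 μL + 4150 μL = 4570 μL total → factor 4570/420 = 10.881
Step 4: 0.42 mL + 2000 μL = 2.42 mL total → factor 2.42/0.42 = 5.7619
Step 5: v brought to 2800 μL → factor = 2800 μL/v
Product of known-step factors = 38285
Overall factor = 8.00 μM / (0.0485 nM) = 1.6495 × 10^5
Step-5 factor = 1.6495 × 10^5 / 38285 = 4.3084
v = 2800 μL / 4.3084 = 650 μL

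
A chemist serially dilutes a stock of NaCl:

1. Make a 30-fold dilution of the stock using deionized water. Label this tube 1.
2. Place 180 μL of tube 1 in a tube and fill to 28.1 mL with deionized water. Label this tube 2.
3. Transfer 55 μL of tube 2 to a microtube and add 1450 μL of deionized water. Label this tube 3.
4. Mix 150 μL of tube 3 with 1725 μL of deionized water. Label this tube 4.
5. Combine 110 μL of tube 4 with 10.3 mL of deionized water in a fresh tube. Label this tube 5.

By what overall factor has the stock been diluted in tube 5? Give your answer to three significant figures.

1.52 × 10^8

Step 1: 30-fold → factor 30
Step 2: 180 μL brought to 28.1 mL → factor 28100/180 = 156.11
Step 3: 55 μL + 1450 μL = 1505 μL total → factor 1505/55 = 27.364
Step 4: 150 μL + 1725 μL = 1875 μL total → factor 1875/150 = 12.5
Step 5: 110 μL + 10.3 mL = 10410 μL total → factor 10410/110 = 94.636
Overall dilution factor = 30 × 156.11 × 27.364 × 12.5 × 94.636 = 1.516 × 10^8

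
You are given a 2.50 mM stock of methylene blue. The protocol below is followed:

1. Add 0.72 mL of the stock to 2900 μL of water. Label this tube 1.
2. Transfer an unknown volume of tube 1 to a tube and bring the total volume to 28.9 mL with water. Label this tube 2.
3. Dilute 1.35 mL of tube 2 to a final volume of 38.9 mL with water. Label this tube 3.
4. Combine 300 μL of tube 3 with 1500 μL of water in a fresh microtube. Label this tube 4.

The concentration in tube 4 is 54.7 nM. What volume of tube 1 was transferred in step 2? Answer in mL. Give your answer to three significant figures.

0.550 mL

Step 1: 0.72 mL + 2900 μL = 3.62 mL total → factor 3.62/0.72 = 5.0278
Step 2: v brought to 28.9 mL → factor = 28.9 mL/v
Step 3: 1.35 mL brought to 38.9 mL → factor 38.9/1.35 = 28.815
Step 4: 300 μL + 1500 μL = 1800 μL total → factor 1800/300 = 6
Product of known-step factors = 869.25
Overall factor = 2.50 mM / (54.7 nM) = 45704
Step-2 factor = 45704 / 869.25 = 52.579
v = 28.9 mL / 52.579 = 0.550 mL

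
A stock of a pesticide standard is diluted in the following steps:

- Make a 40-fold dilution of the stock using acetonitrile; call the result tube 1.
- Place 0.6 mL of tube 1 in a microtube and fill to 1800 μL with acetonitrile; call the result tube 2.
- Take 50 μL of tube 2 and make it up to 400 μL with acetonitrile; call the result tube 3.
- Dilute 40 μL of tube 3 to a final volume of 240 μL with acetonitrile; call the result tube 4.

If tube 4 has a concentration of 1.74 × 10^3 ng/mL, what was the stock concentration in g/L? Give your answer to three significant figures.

10.0 g/L

Step 1: 40-fold → factor 40
Step 2: 0.6 mL brought to 1800 μL → factor 1.8/0.6 = 3
Step 3: 50 μL brought to 400 μL → factor 400/50 = 8
Step 4: 40 μL brought to 240 μL → factor 240/40 = 6
Overall dilution factor = 40 × 3 × 8 × 6 = 5760
Stock = 1.74 × 10^3 ng/mL × 5760 = 1.002 × 10^7 ng/mL = 10.0 g/L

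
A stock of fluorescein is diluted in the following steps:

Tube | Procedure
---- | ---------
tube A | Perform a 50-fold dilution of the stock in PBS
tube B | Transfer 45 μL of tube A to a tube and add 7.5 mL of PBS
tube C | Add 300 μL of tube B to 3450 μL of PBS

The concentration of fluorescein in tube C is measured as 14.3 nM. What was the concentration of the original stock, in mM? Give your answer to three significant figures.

Step 1: 50-fold → factor 50
Step 2: 45 μL + 7.5 mL = 7545 μL total → factor 7545/45 = 167.67
Step 3: 300 μL + 3450 μL = 3750 μL total → factor 3750/300 = 12.5
Overall dilution factor = 50 × 167.67 × 12.5 = 1.0479 × 10^5
Stock = 14.3 nM × 1.0479 × 10^5 = 1.499 × 10^6 nM = 1.50 mM

1.50 mM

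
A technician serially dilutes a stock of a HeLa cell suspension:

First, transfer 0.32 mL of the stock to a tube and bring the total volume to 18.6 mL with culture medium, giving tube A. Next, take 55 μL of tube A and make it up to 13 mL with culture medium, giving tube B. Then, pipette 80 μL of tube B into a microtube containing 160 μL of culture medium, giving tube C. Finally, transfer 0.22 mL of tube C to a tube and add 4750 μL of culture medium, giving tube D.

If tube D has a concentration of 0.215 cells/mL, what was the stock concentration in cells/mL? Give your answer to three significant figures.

2.00 × 10^5 cells/mL

Step 1: 0.32 mL brought to 18.6 mL → factor 18.6/0.32 = 58.125
Step 2: 55 μL brought to 13 mL → factor 13000/55 = 236.36
Step 3: 80 μL + 160 μL = 240 μL total → factor 240/80 = 3
Step 4: 0.22 mL + 4750 μL = 4.97 mL total → factor 4.97/0.22 = 22.591
Overall dilution factor = 58.125 × 236.36 × 3 × 22.591 = 9.311 × 10^5
Stock = 0.215 cells/mL × 9.311 × 10^5 = 2.00 × 10^5 cells/mL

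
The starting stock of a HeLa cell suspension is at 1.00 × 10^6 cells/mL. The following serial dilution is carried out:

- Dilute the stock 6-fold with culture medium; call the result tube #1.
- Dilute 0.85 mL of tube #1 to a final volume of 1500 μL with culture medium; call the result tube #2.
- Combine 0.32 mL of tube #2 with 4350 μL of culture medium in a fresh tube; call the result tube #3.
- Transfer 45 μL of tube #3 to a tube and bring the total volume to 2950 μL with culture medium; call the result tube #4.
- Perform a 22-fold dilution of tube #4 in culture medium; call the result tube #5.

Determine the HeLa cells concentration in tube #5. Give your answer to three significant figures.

4.49 cells/mL

Step 1: 6-fold → factor 6
Step 2: 0.85 mL brought to 1500 μL → factor 1.5/0.85 = 1.7647
Step 3: 0.32 mL + 4350 μL = 4.67 mL total → factor 4.67/0.32 = 14.594
Step 4: 45 μL brought to 2950 μL → factor 2950/45 = 65.556
Step 5: 22-fold → factor 22
Overall dilution factor = 6 × 1.7647 × 14.594 × 65.556 × 22 = 2.2286 × 10^5
Final = 1.00 × 10^6 cells/mL / 2.2286 × 10^5 = 4.49 cells/mL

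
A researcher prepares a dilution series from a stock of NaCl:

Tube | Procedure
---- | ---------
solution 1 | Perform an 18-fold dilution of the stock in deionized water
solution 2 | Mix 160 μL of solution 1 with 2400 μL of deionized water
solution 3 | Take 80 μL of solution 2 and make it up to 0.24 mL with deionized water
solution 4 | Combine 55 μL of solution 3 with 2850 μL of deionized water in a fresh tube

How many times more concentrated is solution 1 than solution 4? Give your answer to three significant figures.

Step 1: 18-fold → factor 18
Step 2: 160 μL + 2400 μL = 2560 μL total → factor 2560/160 = 16
Step 3: 80 μL brought to 0.24 mL → factor 240/80 = 3
Step 4: 55 μL + 2850 μL = 2905 μL total → factor 2905/55 = 52.818
Dilution factor to solution 1 = 18; to solution 4 = 45635
[solution 1]/[solution 4] = (factor to solution 4)/(factor to solution 1) = 45635/18 = 2.54 × 10^3

2.54 × 10^3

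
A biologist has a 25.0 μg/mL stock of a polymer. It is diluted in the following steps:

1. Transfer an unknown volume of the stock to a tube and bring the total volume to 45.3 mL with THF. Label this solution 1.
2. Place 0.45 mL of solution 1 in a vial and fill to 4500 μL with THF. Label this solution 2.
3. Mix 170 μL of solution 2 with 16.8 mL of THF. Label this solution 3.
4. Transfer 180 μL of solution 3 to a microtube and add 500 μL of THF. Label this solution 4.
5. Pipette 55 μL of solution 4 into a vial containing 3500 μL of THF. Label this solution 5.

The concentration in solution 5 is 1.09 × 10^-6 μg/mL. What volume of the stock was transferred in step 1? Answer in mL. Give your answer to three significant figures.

Step 1: v brought to 45.3 mL → factor = 45.3 mL/v
Step 2: 0.45 mL brought to 4500 μL → factor 4.5/0.45 = 10
Step 3: 170 μL + 16.8 mL = 16970 μL total → factor 16970/170 = 99.824
Step 4: 180 μL + 500 μL = 680 μL total → factor 680/180 = 3.7778
Step 5: 55 μL + 3500 μL = 3555 μL total → factor 3555/55 = 64.636
Product of known-step factors = 2.4375 × 10^5
Overall factor = 25.0 μg/mL / (1.09 × 10^-6 μg/mL) = 2.2936 × 10^7
Step-1 factor = 2.2936 × 10^7 / 2.4375 × 10^5 = 94.095
v = 45.3 mL / 94.095 = 0.481 mL

0.481 mL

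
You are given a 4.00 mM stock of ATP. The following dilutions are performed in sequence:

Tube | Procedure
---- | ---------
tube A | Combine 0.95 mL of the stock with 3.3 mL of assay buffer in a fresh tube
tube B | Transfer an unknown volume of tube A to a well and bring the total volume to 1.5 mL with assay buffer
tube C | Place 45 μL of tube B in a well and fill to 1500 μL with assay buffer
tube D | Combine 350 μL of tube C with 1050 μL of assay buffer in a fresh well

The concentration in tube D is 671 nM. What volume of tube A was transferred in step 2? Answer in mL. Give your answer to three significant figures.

0.150 mL

Step 1: 0.95 mL + 3.3 mL = 4.25 mL total → factor 4.25/0.95 = 4.4737
Step 2: v brought to 1.5 mL → factor = 1.5 mL/v
Step 3: 45 μL brought to 1500 μL → factor 1500/45 = 33.333
Step 4: 350 μL + 1050 μL = 1400 μL total → factor 1400/350 = 4
Product of known-step factors = 596.49
Overall factor = 4.00 mM / (671 nM) = 5961.3
Step-2 factor = 5961.3 / 596.49 = 9.9939
v = 1.5 mL / 9.9939 = 0.150 mL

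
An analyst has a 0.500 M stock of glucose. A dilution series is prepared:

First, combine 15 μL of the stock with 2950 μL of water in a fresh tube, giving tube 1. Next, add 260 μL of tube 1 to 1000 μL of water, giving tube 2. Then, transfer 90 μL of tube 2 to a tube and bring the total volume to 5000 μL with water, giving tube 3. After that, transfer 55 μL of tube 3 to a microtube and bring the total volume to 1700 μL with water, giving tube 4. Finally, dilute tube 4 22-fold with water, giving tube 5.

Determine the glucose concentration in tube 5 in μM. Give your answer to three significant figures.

0.0138 μM

Step 1: 15 μL + 2950 μL = 2965 μL total → factor 2965/15 = 197.67
Step 2: 260 μL + 1000 μL = 1260 μL total → factor 1260/260 = 4.8462
Step 3: 90 μL brought to 5000 μL → factor 5000/90 = 55.556
Step 4: 55 μL brought to 1700 μL → factor 1700/55 = 30.909
Step 5: 22-fold → factor 22
Overall dilution factor = 197.67 × 4.8462 × 55.556 × 30.909 × 22 = 3.6188 × 10^7
Final = 0.500 M / 3.6188 × 10^7 = 1.382 × 10^-8 M = 0.0138 μM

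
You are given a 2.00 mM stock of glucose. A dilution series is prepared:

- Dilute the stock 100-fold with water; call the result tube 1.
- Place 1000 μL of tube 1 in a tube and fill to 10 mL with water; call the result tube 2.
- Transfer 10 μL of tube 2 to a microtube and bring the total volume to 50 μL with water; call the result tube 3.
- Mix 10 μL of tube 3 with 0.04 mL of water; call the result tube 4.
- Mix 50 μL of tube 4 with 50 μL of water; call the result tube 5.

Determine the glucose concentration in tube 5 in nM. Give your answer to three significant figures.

40.0 nM

Step 1: 100-fold → factor 100
Step 2: 1000 μL brought to 10 mL → factor 10000/1000 = 10
Step 3: 10 μL brought to 50 μL → factor 50/10 = 5
Step 4: 10 μL + 0.04 mL = 50 μL total → factor 50/10 = 5
Step 5: 50 μL + 50 μL = 100 μL total → factor 100/50 = 2
Overall dilution factor = 100 × 10 × 5 × 5 × 2 = 50000
Final = 2.00 mM / 50000 = 4.000 × 10^-5 mM = 40.0 nM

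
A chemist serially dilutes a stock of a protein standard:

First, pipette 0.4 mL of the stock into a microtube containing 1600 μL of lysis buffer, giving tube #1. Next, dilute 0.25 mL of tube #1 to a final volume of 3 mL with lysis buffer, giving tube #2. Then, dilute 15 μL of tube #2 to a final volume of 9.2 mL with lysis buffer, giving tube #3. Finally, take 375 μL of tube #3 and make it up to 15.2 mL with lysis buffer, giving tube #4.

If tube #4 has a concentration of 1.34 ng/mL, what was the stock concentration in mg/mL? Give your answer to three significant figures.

Step 1: 0.4 mL + 1600 μL = 2 mL total → factor 2/0.4 = 5
Step 2: 0.25 mL brought to 3 mL → factor 3/0.25 = 12
Step 3: 15 μL brought to 9.2 mL → factor 9200/15 = 613.33
Step 4: 375 μL brought to 15.2 mL → factor 15200/375 = 40.533
Overall dilution factor = 5 × 12 × 613.33 × 40.533 = 1.4916 × 10^6
Stock = 1.34 ng/mL × 1.4916 × 10^6 = 1.999 × 10^6 ng/mL = 2.00 mg/mL

2.00 mg/mL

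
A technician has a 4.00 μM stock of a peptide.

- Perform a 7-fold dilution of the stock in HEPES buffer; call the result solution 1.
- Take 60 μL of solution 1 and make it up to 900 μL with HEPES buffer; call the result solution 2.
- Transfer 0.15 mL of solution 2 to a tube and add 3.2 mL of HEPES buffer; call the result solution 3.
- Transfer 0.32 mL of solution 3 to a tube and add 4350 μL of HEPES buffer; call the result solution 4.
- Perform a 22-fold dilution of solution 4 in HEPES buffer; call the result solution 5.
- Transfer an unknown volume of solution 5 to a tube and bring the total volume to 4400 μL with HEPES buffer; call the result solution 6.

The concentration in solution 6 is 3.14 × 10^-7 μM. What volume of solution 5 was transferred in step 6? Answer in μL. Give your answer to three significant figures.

Step 1: 7-fold → factor 7
Step 2: 60 μL brought to 900 μL → factor 900/60 = 15
Step 3: 0.15 mL + 3.2 mL = 3.35 mL total → factor 3.35/0.15 = 22.333
Step 4: 0.32 mL + 4350 μL = 4.67 mL total → factor 4.67/0.32 = 14.594
Step 5: 22-fold → factor 22
Step 6: v brought to 4400 μL → factor = 4400 μL/v
Product of known-step factors = 7.5289 × 10^5
Overall factor = 4.00 μM / (3.14 × 10^-7 μM) = 1.2739 × 10^7
Step-6 factor = 1.2739 × 10^7 / 7.5289 × 10^5 = 16.92
v = 4400 μL / 16.92 = 260 μL

260 μL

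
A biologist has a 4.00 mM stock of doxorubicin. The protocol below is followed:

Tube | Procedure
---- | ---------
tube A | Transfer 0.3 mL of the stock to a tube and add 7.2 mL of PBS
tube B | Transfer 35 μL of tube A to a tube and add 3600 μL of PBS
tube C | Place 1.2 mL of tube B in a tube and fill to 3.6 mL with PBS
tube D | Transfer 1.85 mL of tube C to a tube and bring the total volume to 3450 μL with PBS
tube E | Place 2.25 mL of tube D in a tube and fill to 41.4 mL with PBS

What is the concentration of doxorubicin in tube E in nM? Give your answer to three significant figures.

Step 1: 0.3 mL + 7.2 mL = 7.5 mL total → factor 7.5/0.3 = 25
Step 2: 35 μL + 3600 μL = 3635 μL total → factor 3635/35 = 103.86
Step 3: 1.2 mL brought to 3.6 mL → factor 3.6/1.2 = 3
Step 4: 1.85 mL brought to 3450 μL → factor 3.45/1.85 = 1.8649
Step 5: 2.25 mL brought to 41.4 mL → factor 41.4/2.25 = 18.4
Overall dilution factor = 25 × 103.86 × 3 × 1.8649 × 18.4 = 2.6728 × 10^5
Final = 4.00 mM / 2.6728 × 10^5 = 1.497 × 10^-5 mM = 15.0 nM

15.0 nM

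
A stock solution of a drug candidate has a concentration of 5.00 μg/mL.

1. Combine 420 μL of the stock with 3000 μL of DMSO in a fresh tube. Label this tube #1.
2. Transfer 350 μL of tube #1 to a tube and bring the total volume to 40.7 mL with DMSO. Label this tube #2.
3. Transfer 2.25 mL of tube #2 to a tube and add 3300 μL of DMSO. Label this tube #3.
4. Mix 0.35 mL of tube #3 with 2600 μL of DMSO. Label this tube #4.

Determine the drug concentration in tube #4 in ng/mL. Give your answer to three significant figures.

Step 1: 420 μL + 3000 μL = 3420 μL total → factor 3420/420 = 8.1429
Step 2: 350 μL brought to 40.7 mL → factor 40700/350 = 116.29
Step 3: 2.25 mL + 3300 μL = 5.55 mL total → factor 5.55/2.25 = 2.4667
Step 4: 0.35 mL + 2600 μL = 2.95 mL total → factor 2.95/0.35 = 8.4286
Overall dilution factor = 8.1429 × 116.29 × 2.4667 × 8.4286 = 19686
Final = 5.00 μg/mL / 19686 = 0.0002540 μg/mL = 0.254 ng/mL

0.254 ng/mL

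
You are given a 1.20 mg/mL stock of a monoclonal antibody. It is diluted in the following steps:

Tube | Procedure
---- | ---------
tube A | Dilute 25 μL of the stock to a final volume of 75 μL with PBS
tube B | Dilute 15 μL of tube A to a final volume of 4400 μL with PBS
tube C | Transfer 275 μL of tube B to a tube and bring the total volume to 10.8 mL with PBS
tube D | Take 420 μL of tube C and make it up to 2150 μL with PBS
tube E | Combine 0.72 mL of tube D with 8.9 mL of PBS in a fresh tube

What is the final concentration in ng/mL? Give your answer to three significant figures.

0.508 ng/mL

Step 1: 25 μL brought to 75 μL → factor 75/25 = 3
Step 2: 15 μL brought to 4400 μL → factor 4400/15 = 293.33
Step 3: 275 μL brought to 10.8 mL → factor 10800/275 = 39.273
Step 4: 420 μL brought to 2150 μL → factor 2150/420 = 5.119
Step 5: 0.72 mL + 8.9 mL = 9.62 mL total → factor 9.62/0.72 = 13.361
Overall dilution factor = 3 × 293.33 × 39.273 × 5.119 × 13.361 = 2.3638 × 10^6
Final = 1.20 mg/mL / 2.3638 × 10^6 = 5.077 × 10^-7 mg/mL = 0.508 ng/mL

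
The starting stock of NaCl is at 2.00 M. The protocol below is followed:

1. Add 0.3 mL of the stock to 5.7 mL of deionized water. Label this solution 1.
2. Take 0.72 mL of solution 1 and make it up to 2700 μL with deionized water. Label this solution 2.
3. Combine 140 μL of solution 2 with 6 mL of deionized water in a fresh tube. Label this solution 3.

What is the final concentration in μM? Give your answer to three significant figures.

Step 1: 0.3 mL + 5.7 mL = 6 mL total → factor 6/0.3 = 20
Step 2: 0.72 mL brought to 2700 μL → factor 2.7/0.72 = 3.75
Step 3: 140 μL + 6 mL = 6140 μL total → factor 6140/140 = 43.857
Overall dilution factor = 20 × 3.75 × 43.857 = 3289.3
Final = 2.00 M / 3289.3 = 0.0006080 M = 608 μM

608 μM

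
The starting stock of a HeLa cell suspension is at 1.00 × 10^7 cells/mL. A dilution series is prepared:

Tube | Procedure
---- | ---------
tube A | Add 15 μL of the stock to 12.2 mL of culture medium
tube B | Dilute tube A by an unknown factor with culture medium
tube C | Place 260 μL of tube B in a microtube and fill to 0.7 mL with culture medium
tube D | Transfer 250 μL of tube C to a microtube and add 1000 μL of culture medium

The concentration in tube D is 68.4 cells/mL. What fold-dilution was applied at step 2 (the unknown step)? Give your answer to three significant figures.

13.3-fold

Step 1: 15 μL + 12.2 mL = 12215 μL total → factor 12215/15 = 814.33
Step 2: unknown factor x
Step 3: 260 μL brought to 0.7 mL → factor 700/260 = 2.6923
Step 4: 250 μL + 1000 μL = 1250 μL total → factor 1250/250 = 5
Product of known-step factors = 10962
Overall factor = 1.00 × 10^7 cells/mL / (68.4 cells/mL) = 1.462 × 10^5
x = 1.462 × 10^5 / 10962 = 13.3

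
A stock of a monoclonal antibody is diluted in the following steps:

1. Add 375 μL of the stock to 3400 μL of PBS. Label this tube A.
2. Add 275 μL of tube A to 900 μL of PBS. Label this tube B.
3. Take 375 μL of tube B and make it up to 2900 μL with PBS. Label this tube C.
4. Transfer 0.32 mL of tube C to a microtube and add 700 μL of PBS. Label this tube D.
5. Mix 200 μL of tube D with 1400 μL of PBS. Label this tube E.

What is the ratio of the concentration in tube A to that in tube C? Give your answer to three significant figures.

33.0

Step 1: 375 μL + 3400 μL = 3775 μL total → factor 3775/375 = 10.067
Step 2: 275 μL + 900 μL = 1175 μL total → factor 1175/275 = 4.2727
Step 3: 375 μL brought to 2900 μL → factor 2900/375 = 7.7333
Dilution factor to tube A = 10.067; to tube C = 332.63
[tube A]/[tube C] = (factor to tube C)/(factor to tube A) = 332.63/10.067 = 33.0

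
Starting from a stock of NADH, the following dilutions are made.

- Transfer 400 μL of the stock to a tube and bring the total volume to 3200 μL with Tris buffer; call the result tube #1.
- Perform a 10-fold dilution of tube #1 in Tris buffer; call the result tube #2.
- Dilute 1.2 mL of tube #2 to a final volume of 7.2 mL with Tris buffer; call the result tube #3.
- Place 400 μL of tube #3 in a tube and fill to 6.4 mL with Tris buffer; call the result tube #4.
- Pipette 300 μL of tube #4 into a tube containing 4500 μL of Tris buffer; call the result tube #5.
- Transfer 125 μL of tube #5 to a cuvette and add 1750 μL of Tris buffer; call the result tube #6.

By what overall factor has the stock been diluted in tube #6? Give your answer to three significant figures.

Step 1: 400 μL brought to 3200 μL → factor 3200/400 = 8
Step 2: 10-fold → factor 10
Step 3: 1.2 mL brought to 7.2 mL → factor 7.2/1.2 = 6
Step 4: 400 μL brought to 6.4 mL → factor 6400/400 = 16
Step 5: 300 μL + 4500 μL = 4800 μL total → factor 4800/300 = 16
Step 6: 125 μL + 1750 μL = 1875 μL total → factor 1875/125 = 15
Overall dilution factor = 8 × 10 × 6 × 16 × 16 × 15 = 1.8432 × 10^6

1.84 × 10^6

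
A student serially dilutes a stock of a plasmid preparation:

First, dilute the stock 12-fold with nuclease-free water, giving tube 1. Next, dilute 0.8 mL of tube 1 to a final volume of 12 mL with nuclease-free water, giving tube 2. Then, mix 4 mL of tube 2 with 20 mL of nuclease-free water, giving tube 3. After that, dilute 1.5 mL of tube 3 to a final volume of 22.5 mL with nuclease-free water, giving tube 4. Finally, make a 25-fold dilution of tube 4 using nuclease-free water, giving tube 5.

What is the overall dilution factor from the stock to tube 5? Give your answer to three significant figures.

4.05 × 10^5

Step 1: 12-fold → factor 12
Step 2: 0.8 mL brought to 12 mL → factor 12/0.8 = 15
Step 3: 4 mL + 20 mL = 24 mL total → factor 24/4 = 6
Step 4: 1.5 mL brought to 22.5 mL → factor 22.5/1.5 = 15
Step 5: 25-fold → factor 25
Overall dilution factor = 12 × 15 × 6 × 15 × 25 = 4.05 × 10^5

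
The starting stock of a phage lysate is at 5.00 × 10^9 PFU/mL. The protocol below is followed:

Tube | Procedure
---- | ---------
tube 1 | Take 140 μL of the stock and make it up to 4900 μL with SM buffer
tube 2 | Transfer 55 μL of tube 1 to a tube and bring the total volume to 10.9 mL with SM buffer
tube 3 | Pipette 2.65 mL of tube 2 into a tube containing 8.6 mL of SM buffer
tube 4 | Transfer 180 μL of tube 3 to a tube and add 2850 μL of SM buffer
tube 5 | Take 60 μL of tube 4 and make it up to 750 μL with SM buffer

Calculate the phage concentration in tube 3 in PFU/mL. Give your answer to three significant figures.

Step 1: 140 μL brought to 4900 μL → factor 4900/140 = 35
Step 2: 55 μL brought to 10.9 mL → factor 10900/55 = 198.18
Step 3: 2.65 mL + 8.6 mL = 11.25 mL total → factor 11.25/2.65 = 4.2453
Dilution factor through tube 3 = 35 × 198.18 × 4.2453 = 29447
[tube 3] = 5.00 × 10^9 PFU/mL / 29447 = 1.70 × 10^5 PFU/mL

1.70 × 10^5 PFU/mL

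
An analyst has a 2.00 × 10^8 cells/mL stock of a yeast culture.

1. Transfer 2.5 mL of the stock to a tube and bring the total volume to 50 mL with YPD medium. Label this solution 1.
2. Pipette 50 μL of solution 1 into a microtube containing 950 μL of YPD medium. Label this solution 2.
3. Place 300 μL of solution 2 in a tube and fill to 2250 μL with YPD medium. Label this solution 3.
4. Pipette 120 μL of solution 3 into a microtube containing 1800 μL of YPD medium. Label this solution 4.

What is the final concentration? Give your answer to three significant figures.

4.17 × 10^3 cells/mL

Step 1: 2.5 mL brought to 50 mL → factor 50/2.5 = 20
Step 2: 50 μL + 950 μL = 1000 μL total → factor 1000/50 = 20
Step 3: 300 μL brought to 2250 μL → factor 2250/300 = 7.5
Step 4: 120 μL + 1800 μL = 1920 μL total → factor 1920/120 = 16
Overall dilution factor = 20 × 20 × 7.5 × 16 = 48000
Final = 2.00 × 10^8 cells/mL / 48000 = 4.17 × 10^3 cells/mL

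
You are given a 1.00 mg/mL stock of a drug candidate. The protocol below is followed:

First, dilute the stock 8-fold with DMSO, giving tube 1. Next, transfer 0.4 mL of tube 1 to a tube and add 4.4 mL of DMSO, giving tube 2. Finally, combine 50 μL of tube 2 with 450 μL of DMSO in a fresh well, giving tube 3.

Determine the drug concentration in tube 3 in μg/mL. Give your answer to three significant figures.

Step 1: 8-fold → factor 8
Step 2: 0.4 mL + 4.4 mL = 4.8 mL total → factor 4.8/0.4 = 12
Step 3: 50 μL + 450 μL = 500 μL total → factor 500/50 = 10
Overall dilution factor = 8 × 12 × 10 = 960
Final = 1.00 mg/mL / 960 = 0.001042 mg/mL = 1.04 μg/mL

1.04 μg/mL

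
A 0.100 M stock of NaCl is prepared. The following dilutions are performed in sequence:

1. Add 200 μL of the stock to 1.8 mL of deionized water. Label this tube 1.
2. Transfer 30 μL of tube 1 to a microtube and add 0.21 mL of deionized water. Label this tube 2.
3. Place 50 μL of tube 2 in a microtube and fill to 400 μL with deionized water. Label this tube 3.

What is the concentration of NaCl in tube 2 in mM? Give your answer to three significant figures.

Step 1: 200 μL + 1.8 mL = 2000 μL total → factor 2000/200 = 10
Step 2: 30 μL + 0.21 mL = 240 μL total → factor 240/30 = 8
Dilution factor through tube 2 = 10 × 8 = 80
[tube 2] = 0.100 M / 80 = 0.001250 M = 1.25 mM

1.25 mM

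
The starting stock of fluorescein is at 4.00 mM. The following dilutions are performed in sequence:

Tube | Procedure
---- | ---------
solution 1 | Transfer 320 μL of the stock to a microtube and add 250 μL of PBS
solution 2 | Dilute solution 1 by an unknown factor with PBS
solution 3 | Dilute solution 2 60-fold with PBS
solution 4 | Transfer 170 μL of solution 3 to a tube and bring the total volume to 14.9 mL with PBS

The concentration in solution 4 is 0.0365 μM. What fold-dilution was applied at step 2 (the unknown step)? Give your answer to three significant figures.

Step 1: 320 μL + 250 μL = 570 μL total → factor 570/320 = 1.7812
Step 2: unknown factor x
Step 3: 60-fold → factor 60
Step 4: 170 μL brought to 14.9 mL → factor 14900/170 = 87.647
Product of known-step factors = 9367.3
Overall factor = 4.00 mM / (0.0365 μM) = 1.0959 × 10^5
x = 1.0959 × 10^5 / 9367.3 = 11.7

11.7-fold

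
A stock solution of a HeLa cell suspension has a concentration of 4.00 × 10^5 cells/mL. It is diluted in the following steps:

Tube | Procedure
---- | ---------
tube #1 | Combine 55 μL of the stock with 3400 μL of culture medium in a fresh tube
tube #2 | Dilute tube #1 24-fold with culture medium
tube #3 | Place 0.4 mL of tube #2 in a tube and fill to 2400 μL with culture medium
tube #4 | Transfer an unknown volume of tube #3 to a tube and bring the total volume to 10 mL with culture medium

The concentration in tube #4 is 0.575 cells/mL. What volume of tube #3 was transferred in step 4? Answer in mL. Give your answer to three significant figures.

0.130 mL

Step 1: 55 μL + 3400 μL = 3455 μL total → factor 3455/55 = 62.818
Step 2: 24-fold → factor 24
Step 3: 0.4 mL brought to 2400 μL → factor 2.4/0.4 = 6
Step 4: v brought to 10 mL → factor = 10 mL/v
Product of known-step factors = 9045.8
Overall factor = 4.00 × 10^5 cells/mL / (0.575 cells/mL) = 6.9565 × 10^5
Step-4 factor = 6.9565 × 10^5 / 9045.8 = 76.903
v = 10 mL / 76.903 = 0.130 mL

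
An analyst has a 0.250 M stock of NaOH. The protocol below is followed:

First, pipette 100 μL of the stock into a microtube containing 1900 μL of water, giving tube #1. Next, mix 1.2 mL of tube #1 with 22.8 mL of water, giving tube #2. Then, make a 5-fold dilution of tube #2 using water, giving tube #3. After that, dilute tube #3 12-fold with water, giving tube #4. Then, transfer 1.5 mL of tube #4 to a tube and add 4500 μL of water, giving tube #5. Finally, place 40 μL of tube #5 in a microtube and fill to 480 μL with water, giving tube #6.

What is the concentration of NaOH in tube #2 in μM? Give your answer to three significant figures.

625 μM

Step 1: 100 μL + 1900 μL = 2000 μL total → factor 2000/100 = 20
Step 2: 1.2 mL + 22.8 mL = 24 mL total → factor 24/1.2 = 20
Dilution factor through tube #2 = 20 × 20 = 400
[tube #2] = 0.250 M / 400 = 0.0006250 M = 625 μM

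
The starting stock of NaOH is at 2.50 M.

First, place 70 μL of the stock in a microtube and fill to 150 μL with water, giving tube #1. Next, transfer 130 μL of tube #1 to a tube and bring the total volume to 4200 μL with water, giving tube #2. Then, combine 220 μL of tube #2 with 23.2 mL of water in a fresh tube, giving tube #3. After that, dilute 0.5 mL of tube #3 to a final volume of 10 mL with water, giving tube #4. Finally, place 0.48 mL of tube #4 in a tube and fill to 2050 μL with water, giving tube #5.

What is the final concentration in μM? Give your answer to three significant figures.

Step 1: 70 μL brought to 150 μL → factor 150/70 = 2.1429
Step 2: 130 μL brought to 4200 μL → factor 4200/130 = 32.308
Step 3: 220 μL + 23.2 mL = 23420 μL total → factor 23420/220 = 106.45
Step 4: 0.5 mL brought to 10 mL → factor 10/0.5 = 20
Step 5: 0.48 mL brought to 2050 μL → factor 2.05/0.48 = 4.2708
Overall dilution factor = 2.1429 × 32.308 × 106.45 × 20 × 4.2708 = 6.2951 × 10^5
Final = 2.50 M / 6.2951 × 10^5 = 3.971 × 10^-6 M = 3.97 μM

3.97 μM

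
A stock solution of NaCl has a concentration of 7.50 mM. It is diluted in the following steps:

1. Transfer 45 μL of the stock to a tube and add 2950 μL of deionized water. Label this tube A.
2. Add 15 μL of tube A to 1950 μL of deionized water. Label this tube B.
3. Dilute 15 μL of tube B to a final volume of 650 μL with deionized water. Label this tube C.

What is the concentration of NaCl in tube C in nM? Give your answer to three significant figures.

Step 1: 45 μL + 2950 μL = 2995 μL total → factor 2995/45 = 66.556
Step 2: 15 μL + 1950 μL = 1965 μL total → factor 1965/15 = 131
Step 3: 15 μL brought to 650 μL → factor 650/15 = 43.333
Overall dilution factor = 66.556 × 131 × 43.333 = 3.7781 × 10^5
Final = 7.50 mM / 3.7781 × 10^5 = 1.985 × 10^-5 mM = 19.9 nM

19.9 nM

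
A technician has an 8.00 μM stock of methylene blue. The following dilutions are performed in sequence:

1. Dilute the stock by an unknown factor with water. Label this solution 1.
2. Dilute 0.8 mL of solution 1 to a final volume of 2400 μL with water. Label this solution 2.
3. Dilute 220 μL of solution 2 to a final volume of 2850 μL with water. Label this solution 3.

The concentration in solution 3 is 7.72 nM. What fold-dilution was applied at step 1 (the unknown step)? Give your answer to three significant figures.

Step 1: unknown factor x
Step 2: 0.8 mL brought to 2400 μL → factor 2.4/0.8 = 3
Step 3: 220 μL brought to 2850 μL → factor 2850/220 = 12.955
Product of known-step factors = 38.864
Overall factor = 8.00 μM / (7.72 nM) = 1036.3
x = 1036.3 / 38.864 = 26.7

26.7-fold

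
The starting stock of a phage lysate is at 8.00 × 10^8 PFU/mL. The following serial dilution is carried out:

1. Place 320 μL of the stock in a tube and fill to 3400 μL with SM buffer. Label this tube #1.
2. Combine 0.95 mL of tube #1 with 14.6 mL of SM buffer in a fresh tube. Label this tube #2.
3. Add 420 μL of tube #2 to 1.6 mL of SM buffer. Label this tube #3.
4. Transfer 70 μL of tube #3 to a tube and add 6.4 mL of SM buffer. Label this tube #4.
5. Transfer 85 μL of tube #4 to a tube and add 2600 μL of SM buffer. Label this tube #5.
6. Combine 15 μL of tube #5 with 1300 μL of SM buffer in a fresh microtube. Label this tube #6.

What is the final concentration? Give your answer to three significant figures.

Step 1: 320 μL brought to 3400 μL → factor 3400/320 = 10.625
Step 2: 0.95 mL + 14.6 mL = 15.55 mL total → factor 15.55/0.95 = 16.368
Step 3: 420 μL + 1.6 mL = 2020 μL total → factor 2020/420 = 4.8095
Step 4: 70 μL + 6.4 mL = 6470 μL total → factor 6470/70 = 92.429
Step 5: 85 μL + 2600 μL = 2685 μL total → factor 2685/85 = 31.588
Step 6: 15 μL + 1300 μL = 1315 μL total → factor 1315/15 = 87.667
Overall dilution factor = 10.625 × 16.368 × 4.8095 × 92.429 × 31.588 × 87.667 = 2.1409 × 10^8
Final = 8.00 × 10^8 PFU/mL / 2.1409 × 10^8 = 3.74 PFU/mL

3.74 PFU/mL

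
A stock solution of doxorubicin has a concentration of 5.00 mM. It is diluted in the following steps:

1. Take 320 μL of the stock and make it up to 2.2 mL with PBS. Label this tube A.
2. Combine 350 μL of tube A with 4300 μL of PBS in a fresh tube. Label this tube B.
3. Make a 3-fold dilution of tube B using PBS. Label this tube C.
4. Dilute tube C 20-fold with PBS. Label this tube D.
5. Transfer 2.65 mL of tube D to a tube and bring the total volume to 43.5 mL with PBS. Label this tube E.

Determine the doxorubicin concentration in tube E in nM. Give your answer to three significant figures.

55.6 nM

Step 1: 320 μL brought to 2.2 mL → factor 2200/320 = 6.875
Step 2: 350 μL + 4300 μL = 4650 μL total → factor 4650/350 = 13.286
Step 3: 3-fold → factor 3
Step 4: 20-fold → factor 20
Step 5: 2.65 mL brought to 43.5 mL → factor 43.5/2.65 = 16.415
Overall dilution factor = 6.875 × 13.286 × 3 × 20 × 16.415 = 89961
Final = 5.00 mM / 89961 = 5.558 × 10^-5 mM = 55.6 nM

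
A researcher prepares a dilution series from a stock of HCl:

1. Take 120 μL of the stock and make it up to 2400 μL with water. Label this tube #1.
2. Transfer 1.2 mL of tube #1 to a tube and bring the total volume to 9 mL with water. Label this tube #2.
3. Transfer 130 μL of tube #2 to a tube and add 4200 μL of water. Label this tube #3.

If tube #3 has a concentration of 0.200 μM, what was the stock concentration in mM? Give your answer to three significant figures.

0.999 mM

Step 1: 120 μL brought to 2400 μL → factor 2400/120 = 20
Step 2: 1.2 mL brought to 9 mL → factor 9/1.2 = 7.5
Step 3: 130 μL + 4200 μL = 4330 μL total → factor 4330/130 = 33.308
Overall dilution factor = 20 × 7.5 × 33.308 = 4996.2
Stock = 0.200 μM × 4996.2 = 999.2 μM = 0.999 mM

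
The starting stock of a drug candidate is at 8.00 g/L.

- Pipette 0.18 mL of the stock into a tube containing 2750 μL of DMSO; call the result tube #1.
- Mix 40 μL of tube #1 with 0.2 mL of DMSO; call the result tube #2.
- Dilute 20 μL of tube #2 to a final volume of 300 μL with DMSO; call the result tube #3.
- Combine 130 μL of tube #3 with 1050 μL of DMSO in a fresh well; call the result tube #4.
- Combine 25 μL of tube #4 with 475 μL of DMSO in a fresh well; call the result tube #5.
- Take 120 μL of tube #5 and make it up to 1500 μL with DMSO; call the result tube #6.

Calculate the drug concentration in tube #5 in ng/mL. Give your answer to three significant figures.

Step 1: 0.18 mL + 2750 μL = 2.93 mL total → factor 2.93/0.18 = 16.278
Step 2: 40 μL + 0.2 mL = 240 μL total → factor 240/40 = 6
Step 3: 20 μL brought to 300 μL → factor 300/20 = 15
Step 4: 130 μL + 1050 μL = 1180 μL total → factor 1180/130 = 9.0769
Step 5: 25 μL + 475 μL = 500 μL total → factor 500/25 = 20
Dilution factor through tube #5 = 16.278 × 6 × 15 × 9.0769 × 20 = 2.6595 × 10^5
[tube #5] = 8.00 g/L / 2.6595 × 10^5 = 3.008 × 10^-5 g/L = 30.1 ng/mL

30.1 ng/mL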